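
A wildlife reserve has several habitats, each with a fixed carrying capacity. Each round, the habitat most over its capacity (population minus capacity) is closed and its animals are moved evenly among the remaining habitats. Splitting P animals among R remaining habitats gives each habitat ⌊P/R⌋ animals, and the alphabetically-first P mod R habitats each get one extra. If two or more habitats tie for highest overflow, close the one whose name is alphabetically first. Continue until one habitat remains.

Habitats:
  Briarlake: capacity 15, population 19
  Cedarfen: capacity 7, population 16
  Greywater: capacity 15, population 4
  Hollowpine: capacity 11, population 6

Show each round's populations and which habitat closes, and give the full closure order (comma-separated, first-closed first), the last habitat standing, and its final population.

Round 1: Briarlake=19 Cedarfen=16 Greywater=4 Hollowpine=6 → close Cedarfen (overflow 9)
  16÷3 = 5 each, +1 to first 1
Round 2: Briarlake=25 Greywater=9 Hollowpine=11 → close Briarlake (overflow 10)
  25÷2 = 12 each, +1 to first 1
Round 3: Greywater=22 Hollowpine=23 → close Hollowpine (overflow 12)
  23÷1 = 23 each, +1 to first 0

Closure order: Cedarfen, Briarlake, Hollowpine
Last habitat: Greywater with 45 animals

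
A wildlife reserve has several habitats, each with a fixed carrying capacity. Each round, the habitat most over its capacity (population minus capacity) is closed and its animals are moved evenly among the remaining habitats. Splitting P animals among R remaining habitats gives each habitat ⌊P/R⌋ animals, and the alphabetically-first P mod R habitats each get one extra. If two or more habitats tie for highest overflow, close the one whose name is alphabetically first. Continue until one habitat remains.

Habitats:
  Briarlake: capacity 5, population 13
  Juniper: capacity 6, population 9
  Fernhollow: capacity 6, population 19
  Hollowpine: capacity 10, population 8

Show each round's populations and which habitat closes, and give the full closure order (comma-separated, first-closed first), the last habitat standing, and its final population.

Round 1: Briarlake=13 Fernhollow=19 Hollowpine=8 Juniper=9 → close Fernhollow (overflow 13)
  19÷3 = 6 each, +1 to first 1
Round 2: Briarlake=20 Hollowpine=14 Juniper=15 → close Briarlake (overflow 15)
  20÷2 = 10 each, +1 to first 0
Round 3: Hollowpine=24 Juniper=25 → close Juniper (overflow 19)
  25÷1 = 25 each, +1 to first 0

Closure order: Fernhollow, Briarlake, Juniper
Last habitat: Hollowpine with 49 animals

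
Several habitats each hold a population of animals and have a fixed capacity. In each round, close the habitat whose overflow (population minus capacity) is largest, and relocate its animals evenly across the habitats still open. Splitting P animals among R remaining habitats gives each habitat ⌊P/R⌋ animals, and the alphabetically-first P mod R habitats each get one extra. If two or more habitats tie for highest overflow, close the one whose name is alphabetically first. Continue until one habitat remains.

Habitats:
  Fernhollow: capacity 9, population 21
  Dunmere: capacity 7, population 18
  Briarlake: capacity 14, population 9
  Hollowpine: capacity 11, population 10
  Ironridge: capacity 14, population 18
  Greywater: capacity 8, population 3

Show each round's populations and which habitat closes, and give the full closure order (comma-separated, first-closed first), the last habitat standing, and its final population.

Round 1: Briarlake=9 Dunmere=18 Fernhollow=21 Greywater=3 Hollowpine=10 Ironridge=18 → close Fernhollow (overflow 12)
  21÷5 = 4 each, +1 to first 1
Round 2: Briarlake=14 Dunmere=22 Greywater=7 Hollowpine=14 Ironridge=22 → close Dunmere (overflow 15)
  22÷4 = 5 each, +1 to first 2
Round 3: Briarlake=20 Greywater=13 Hollowpine=19 Ironridge=27 → close Ironridge (overflow 13)
  27÷3 = 9 each, +1 to first 0
Round 4: Briarlake=29 Greywater=22 Hollowpine=28 → close Hollowpine (overflow 17)
  28÷2 = 14 each, +1 to first 0
Round 5: Briarlake=43 Greywater=36 → close Briarlake (overflow 29)
  43÷1 = 43 each, +1 to first 0

Closure order: Fernhollow, Dunmere, Ironridge, Hollowpine, Briarlake
Last habitat: Greywater with 79 animals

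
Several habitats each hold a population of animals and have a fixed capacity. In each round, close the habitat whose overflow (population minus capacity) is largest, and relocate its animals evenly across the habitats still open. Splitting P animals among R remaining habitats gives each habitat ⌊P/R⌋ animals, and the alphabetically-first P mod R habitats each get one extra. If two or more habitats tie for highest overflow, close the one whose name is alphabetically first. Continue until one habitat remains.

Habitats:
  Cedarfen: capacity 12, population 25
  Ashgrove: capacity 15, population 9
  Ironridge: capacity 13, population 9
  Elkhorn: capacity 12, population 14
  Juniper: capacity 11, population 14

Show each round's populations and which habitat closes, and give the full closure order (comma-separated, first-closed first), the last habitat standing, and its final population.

Round 1: Ashgrove=9 Cedarfen=25 Elkhorn=14 Ironridge=9 Juniper=14 → close Cedarfen (overflow 13)
  25÷4 = 6 each, +1 to first 1
Round 2: Ashgrove=16 Elkhorn=20 Ironridge=15 Juniper=20 → close Juniper (overflow 9)
  20÷3 = 6 each, +1 to first 2
Round 3: Ashgrove=23 Elkhorn=27 Ironridge=21 → close Elkhorn (overflow 15)
  27÷2 = 13 each, +1 to first 1
Round 4: Ashgrove=37 Ironridge=34 → close Ashgrove (overflow 22)
  37÷1 = 37 each, +1 to first 0

Closure order: Cedarfen, Juniper, Elkhorn, Ashgrove
Last habitat: Ironridge with 71 animals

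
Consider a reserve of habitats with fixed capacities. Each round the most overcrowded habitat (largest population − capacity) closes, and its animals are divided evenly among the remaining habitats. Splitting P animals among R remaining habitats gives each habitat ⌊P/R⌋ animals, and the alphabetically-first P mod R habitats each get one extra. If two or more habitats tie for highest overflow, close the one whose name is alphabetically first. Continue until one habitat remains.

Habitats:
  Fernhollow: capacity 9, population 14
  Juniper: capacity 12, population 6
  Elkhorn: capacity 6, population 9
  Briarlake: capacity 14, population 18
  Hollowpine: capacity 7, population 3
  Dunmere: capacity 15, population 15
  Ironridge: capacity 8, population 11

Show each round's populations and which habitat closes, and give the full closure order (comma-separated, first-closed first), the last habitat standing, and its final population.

Closure order: Fernhollow, Briarlake, Elkhorn, Ironridge, Dunmere, Hollowpine
Last habitat: Juniper with 76 animals

Round 1: Briarlake=18 Dunmere=15 Elkhorn=9 Fernhollow=14 Hollowpine=3 Ironridge=11 Juniper=6 → close Fernhollow (overflow 5)
  14÷6 = 2 each, +1 to first 2
Round 2: Briarlake=21 Dunmere=18 Elkhorn=11 Hollowpine=5 Ironridge=13 Juniper=8 → close Briarlake (overflow 7)
  21÷5 = 4 each, +1 to first 1
Round 3: Dunmere=23 Elkhorn=15 Hollowpine=9 Ironridge=17 Juniper=12 → close Elkhorn (overflow 9)
  15÷4 = 3 each, +1 to first 3
Round 4: Dunmere=27 Hollowpine=13 Ironridge=21 Juniper=15 → close Ironridge (overflow 13)
  21÷3 = 7 each, +1 to first 0
Round 5: Dunmere=34 Hollowpine=20 Juniper=22 → close Dunmere (overflow 19)
  34÷2 = 17 each, +1 to first 0
Round 6: Hollowpine=37 Juniper=39 → close Hollowpine (overflow 30)
  37÷1 = 37 each, +1 to first 0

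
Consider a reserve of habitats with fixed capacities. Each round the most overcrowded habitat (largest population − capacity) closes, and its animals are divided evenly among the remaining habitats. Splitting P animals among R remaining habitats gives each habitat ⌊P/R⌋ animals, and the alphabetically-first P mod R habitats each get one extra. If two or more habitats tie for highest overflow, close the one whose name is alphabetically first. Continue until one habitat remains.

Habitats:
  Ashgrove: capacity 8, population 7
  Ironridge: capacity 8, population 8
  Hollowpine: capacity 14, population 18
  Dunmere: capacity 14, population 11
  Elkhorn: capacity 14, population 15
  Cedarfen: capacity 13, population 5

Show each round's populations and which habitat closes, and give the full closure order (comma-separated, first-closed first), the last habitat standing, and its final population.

Closure order: Hollowpine, Elkhorn, Ashgrove, Ironridge, Dunmere
Last habitat: Cedarfen with 64 animals

Round 1: Ashgrove=7 Cedarfen=5 Dunmere=11 Elkhorn=15 Hollowpine=18 Ironridge=8 → close Hollowpine (overflow 4)
  18÷5 = 3 each, +1 to first 3
Round 2: Ashgrove=11 Cedarfen=9 Dunmere=15 Elkhorn=18 Ironridge=11 → close Elkhorn (overflow 4)
  18÷4 = 4 each, +1 to first 2
Round 3: Ashgrove=16 Cedarfen=14 Dunmere=19 Ironridge=15 → close Ashgrove (overflow 8)
  16÷3 = 5 each, +1 to first 1
Round 4: Cedarfen=20 Dunmere=24 Ironridge=20 → close Ironridge (overflow 12)
  20÷2 = 10 each, +1 to first 0
Round 5: Cedarfen=30 Dunmere=34 → close Dunmere (overflow 20)
  34÷1 = 34 each, +1 to first 0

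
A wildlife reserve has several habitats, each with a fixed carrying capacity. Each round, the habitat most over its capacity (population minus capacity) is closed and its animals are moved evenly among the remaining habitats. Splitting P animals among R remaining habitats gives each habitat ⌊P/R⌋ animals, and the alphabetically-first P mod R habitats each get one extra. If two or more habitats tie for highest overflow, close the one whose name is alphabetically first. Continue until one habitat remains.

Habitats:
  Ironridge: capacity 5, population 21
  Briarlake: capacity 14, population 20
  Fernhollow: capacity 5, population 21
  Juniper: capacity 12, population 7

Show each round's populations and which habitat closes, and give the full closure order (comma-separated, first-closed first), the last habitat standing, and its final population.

Round 1: Briarlake=20 Fernhollow=21 Ironridge=21 Juniper=7 → close Fernhollow (overflow 16)
  21÷3 = 7 each, +1 to first 0
Round 2: Briarlake=27 Ironridge=28 Juniper=14 → close Ironridge (overflow 23)
  28÷2 = 14 each, +1 to first 0
Round 3: Briarlake=41 Juniper=28 → close Briarlake (overflow 27)
  41÷1 = 41 each, +1 to first 0

Closure order: Fernhollow, Ironridge, Briarlake
Last habitat: Juniper with 69 animals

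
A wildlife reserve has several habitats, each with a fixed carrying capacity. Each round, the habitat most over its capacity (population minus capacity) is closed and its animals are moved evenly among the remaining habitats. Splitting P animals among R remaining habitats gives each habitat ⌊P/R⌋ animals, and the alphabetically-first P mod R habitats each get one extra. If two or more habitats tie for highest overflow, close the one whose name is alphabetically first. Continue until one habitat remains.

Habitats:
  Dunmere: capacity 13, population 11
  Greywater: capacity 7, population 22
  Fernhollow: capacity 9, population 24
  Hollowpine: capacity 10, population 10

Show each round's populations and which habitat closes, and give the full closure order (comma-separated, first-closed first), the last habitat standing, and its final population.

Round 1: Dunmere=11 Fernhollow=24 Greywater=22 Hollowpine=10 → close Fernhollow (overflow 15)
  24÷3 = 8 each, +1 to first 0
Round 2: Dunmere=19 Greywater=30 Hollowpine=18 → close Greywater (overflow 23)
  30÷2 = 15 each, +1 to first 0
Round 3: Dunmere=34 Hollowpine=33 → close Hollowpine (overflow 23)
  33÷1 = 33 each, +1 to first 0

Closure order: Fernhollow, Greywater, Hollowpine
Last habitat: Dunmere with 67 animals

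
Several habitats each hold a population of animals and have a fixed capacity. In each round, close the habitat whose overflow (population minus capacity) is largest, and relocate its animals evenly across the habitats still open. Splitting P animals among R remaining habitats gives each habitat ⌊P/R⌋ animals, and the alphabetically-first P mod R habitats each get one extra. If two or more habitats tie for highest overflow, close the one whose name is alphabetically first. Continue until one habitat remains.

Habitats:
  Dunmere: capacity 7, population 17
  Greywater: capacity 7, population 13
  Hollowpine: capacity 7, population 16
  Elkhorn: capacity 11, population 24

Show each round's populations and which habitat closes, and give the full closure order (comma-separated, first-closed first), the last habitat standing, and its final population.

Closure order: Elkhorn, Dunmere, Hollowpine
Last habitat: Greywater with 70 animals

Round 1: Dunmere=17 Elkhorn=24 Greywater=13 Hollowpine=16 → close Elkhorn (overflow 13)
  24÷3 = 8 each, +1 to first 0
Round 2: Dunmere=25 Greywater=21 Hollowpine=24 → close Dunmere (overflow 18)
  25÷2 = 12 each, +1 to first 1
Round 3: Greywater=34 Hollowpine=36 → close Hollowpine (overflow 29)
  36÷1 = 36 each, +1 to first 0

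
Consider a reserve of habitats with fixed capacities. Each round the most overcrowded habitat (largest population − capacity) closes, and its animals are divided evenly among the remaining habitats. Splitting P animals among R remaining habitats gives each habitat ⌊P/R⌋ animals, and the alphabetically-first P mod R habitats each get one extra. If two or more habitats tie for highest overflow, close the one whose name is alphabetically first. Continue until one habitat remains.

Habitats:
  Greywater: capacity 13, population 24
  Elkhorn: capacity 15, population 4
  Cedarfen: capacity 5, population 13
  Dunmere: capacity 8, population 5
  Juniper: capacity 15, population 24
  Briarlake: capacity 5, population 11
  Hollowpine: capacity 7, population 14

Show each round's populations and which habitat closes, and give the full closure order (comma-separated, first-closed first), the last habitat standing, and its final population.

Round 1: Briarlake=11 Cedarfen=13 Dunmere=5 Elkhorn=4 Greywater=24 Hollowpine=14 Juniper=24 → close Greywater (overflow 11)
  24÷6 = 4 each, +1 to first 0
Round 2: Briarlake=15 Cedarfen=17 Dunmere=9 Elkhorn=8 Hollowpine=18 Juniper=28 → close Juniper (overflow 13)
  28÷5 = 5 each, +1 to first 3
Round 3: Briarlake=21 Cedarfen=23 Dunmere=15 Elkhorn=13 Hollowpine=23 → close Cedarfen (overflow 18)
  23÷4 = 5 each, +1 to first 3
Round 4: Briarlake=27 Dunmere=21 Elkhorn=19 Hollowpine=28 → close Briarlake (overflow 22)
  27÷3 = 9 each, +1 to first 0
Round 5: Dunmere=30 Elkhorn=28 Hollowpine=37 → close Hollowpine (overflow 30)
  37÷2 = 18 each, +1 to first 1
Round 6: Dunmere=49 Elkhorn=46 → close Dunmere (overflow 41)
  49÷1 = 49 each, +1 to first 0

Closure order: Greywater, Juniper, Cedarfen, Briarlake, Hollowpine, Dunmere
Last habitat: Elkhorn with 95 animals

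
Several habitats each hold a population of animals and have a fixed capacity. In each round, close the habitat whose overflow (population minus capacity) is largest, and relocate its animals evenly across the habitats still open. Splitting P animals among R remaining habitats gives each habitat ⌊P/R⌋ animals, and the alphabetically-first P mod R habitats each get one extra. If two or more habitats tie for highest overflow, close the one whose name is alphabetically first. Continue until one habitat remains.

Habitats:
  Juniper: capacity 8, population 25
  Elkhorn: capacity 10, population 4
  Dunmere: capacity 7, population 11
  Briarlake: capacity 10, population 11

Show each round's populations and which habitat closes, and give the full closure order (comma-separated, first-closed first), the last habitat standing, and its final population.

Closure order: Juniper, Dunmere, Briarlake
Last habitat: Elkhorn with 51 animals

Round 1: Briarlake=11 Dunmere=11 Elkhorn=4 Juniper=25 → close Juniper (overflow 17)
  25÷3 = 8 each, +1 to first 1
Round 2: Briarlake=20 Dunmere=19 Elkhorn=12 → close Dunmere (overflow 12)
  19÷2 = 9 each, +1 to first 1
Round 3: Briarlake=30 Elkhorn=21 → close Briarlake (overflow 20)
  30÷1 = 30 each, +1 to first 0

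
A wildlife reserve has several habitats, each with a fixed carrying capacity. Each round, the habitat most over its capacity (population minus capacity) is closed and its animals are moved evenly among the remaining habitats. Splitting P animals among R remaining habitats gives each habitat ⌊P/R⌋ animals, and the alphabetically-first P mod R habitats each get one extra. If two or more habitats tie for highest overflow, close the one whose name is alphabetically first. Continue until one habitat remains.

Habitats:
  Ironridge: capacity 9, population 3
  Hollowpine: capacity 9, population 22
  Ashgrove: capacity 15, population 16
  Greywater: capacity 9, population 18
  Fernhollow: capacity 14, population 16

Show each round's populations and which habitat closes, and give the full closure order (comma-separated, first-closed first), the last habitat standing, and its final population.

Closure order: Hollowpine, Greywater, Fernhollow, Ashgrove
Last habitat: Ironridge with 75 animals

Round 1: Ashgrove=16 Fernhollow=16 Greywater=18 Hollowpine=22 Ironridge=3 → close Hollowpine (overflow 13)
  22÷4 = 5 each, +1 to first 2
Round 2: Ashgrove=22 Fernhollow=22 Greywater=23 Ironridge=8 → close Greywater (overflow 14)
  23÷3 = 7 each, +1 to first 2
Round 3: Ashgrove=30 Fernhollow=30 Ironridge=15 → close Fernhollow (overflow 16)
  30÷2 = 15 each, +1 to first 0
Round 4: Ashgrove=45 Ironridge=30 → close Ashgrove (overflow 30)
  45÷1 = 45 each, +1 to first 0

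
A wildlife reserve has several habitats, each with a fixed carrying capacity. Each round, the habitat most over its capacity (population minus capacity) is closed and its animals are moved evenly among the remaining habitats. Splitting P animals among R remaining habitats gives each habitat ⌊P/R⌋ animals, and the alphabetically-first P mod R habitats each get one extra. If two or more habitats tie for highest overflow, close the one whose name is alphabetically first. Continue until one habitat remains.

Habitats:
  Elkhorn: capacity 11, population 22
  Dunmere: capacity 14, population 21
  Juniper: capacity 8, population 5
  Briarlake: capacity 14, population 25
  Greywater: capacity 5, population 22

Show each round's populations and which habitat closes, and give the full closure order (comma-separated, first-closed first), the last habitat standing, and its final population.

Round 1: Briarlake=25 Dunmere=21 Elkhorn=22 Greywater=22 Juniper=5 → close Greywater (overflow 17)
  22÷4 = 5 each, +1 to first 2
Round 2: Briarlake=31 Dunmere=27 Elkhorn=27 Juniper=10 → close Briarlake (overflow 17)
  31÷3 = 10 each, +1 to first 1
Round 3: Dunmere=38 Elkhorn=37 Juniper=20 → close Elkhorn (overflow 26)
  37÷2 = 18 each, +1 to first 1
Round 4: Dunmere=57 Juniper=38 → close Dunmere (overflow 43)
  57÷1 = 57 each, +1 to first 0

Closure order: Greywater, Briarlake, Elkhorn, Dunmere
Last habitat: Juniper with 95 animals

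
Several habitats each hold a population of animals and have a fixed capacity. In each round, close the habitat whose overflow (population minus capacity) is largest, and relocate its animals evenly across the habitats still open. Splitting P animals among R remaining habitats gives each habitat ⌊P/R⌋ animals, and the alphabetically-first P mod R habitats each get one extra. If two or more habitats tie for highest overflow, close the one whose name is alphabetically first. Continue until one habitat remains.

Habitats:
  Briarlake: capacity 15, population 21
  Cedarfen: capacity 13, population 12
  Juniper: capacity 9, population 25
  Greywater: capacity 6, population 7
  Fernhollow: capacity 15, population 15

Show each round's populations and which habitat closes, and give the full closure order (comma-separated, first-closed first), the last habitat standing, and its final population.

Round 1: Briarlake=21 Cedarfen=12 Fernhollow=15 Greywater=7 Juniper=25 → close Juniper (overflow 16)
  25÷4 = 6 each, +1 to first 1
Round 2: Briarlake=28 Cedarfen=18 Fernhollow=21 Greywater=13 → close Briarlake (overflow 13)
  28÷3 = 9 each, +1 to first 1
Round 3: Cedarfen=28 Fernhollow=30 Greywater=22 → close Greywater (overflow 16)
  22÷2 = 11 each, +1 to first 0
Round 4: Cedarfen=39 Fernhollow=41 → close Cedarfen (overflow 26)
  39÷1 = 39 each, +1 to first 0

Closure order: Juniper, Briarlake, Greywater, Cedarfen
Last habitat: Fernhollow with 80 animals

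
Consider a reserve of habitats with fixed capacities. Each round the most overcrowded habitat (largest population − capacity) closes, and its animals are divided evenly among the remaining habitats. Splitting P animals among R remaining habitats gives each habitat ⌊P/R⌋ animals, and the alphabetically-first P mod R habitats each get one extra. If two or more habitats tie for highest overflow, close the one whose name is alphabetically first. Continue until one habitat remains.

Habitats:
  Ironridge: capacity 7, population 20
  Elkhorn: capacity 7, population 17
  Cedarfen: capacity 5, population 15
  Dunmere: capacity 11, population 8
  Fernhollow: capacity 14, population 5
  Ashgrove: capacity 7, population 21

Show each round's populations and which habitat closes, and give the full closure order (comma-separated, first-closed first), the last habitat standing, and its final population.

Round 1: Ashgrove=21 Cedarfen=15 Dunmere=8 Elkhorn=17 Fernhollow=5 Ironridge=20 → close Ashgrove (overflow 14)
  21÷5 = 4 each, +1 to first 1
Round 2: Cedarfen=20 Dunmere=12 Elkhorn=21 Fernhollow=9 Ironridge=24 → close Ironridge (overflow 17)
  24÷4 = 6 each, +1 to first 0
Round 3: Cedarfen=26 Dunmere=18 Elkhorn=27 Fernhollow=15 → close Cedarfen (overflow 21)
  26÷3 = 8 each, +1 to first 2
Round 4: Dunmere=27 Elkhorn=36 Fernhollow=23 → close Elkhorn (overflow 29)
  36÷2 = 18 each, +1 to first 0
Round 5: Dunmere=45 Fernhollow=41 → close Dunmere (overflow 34)
  45÷1 = 45 each, +1 to first 0

Closure order: Ashgrove, Ironridge, Cedarfen, Elkhorn, Dunmere
Last habitat: Fernhollow with 86 animals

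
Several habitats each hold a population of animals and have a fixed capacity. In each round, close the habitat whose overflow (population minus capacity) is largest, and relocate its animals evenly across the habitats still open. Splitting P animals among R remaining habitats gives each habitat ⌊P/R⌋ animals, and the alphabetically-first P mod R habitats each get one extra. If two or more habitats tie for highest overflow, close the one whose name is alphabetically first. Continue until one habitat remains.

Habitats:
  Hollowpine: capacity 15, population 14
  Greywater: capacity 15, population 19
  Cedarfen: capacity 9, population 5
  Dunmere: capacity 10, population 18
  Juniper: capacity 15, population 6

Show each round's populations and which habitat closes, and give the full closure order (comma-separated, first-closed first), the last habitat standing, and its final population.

Closure order: Dunmere, Greywater, Hollowpine, Cedarfen
Last habitat: Juniper with 62 animals

Round 1: Cedarfen=5 Dunmere=18 Greywater=19 Hollowpine=14 Juniper=6 → close Dunmere (overflow 8)
  18÷4 = 4 each, +1 to first 2
Round 2: Cedarfen=10 Greywater=24 Hollowpine=18 Juniper=10 → close Greywater (overflow 9)
  24÷3 = 8 each, +1 to first 0
Round 3: Cedarfen=18 Hollowpine=26 Juniper=18 → close Hollowpine (overflow 11)
  26÷2 = 13 each, +1 to first 0
Round 4: Cedarfen=31 Juniper=31 → close Cedarfen (overflow 22)
  31÷1 = 31 each, +1 to first 0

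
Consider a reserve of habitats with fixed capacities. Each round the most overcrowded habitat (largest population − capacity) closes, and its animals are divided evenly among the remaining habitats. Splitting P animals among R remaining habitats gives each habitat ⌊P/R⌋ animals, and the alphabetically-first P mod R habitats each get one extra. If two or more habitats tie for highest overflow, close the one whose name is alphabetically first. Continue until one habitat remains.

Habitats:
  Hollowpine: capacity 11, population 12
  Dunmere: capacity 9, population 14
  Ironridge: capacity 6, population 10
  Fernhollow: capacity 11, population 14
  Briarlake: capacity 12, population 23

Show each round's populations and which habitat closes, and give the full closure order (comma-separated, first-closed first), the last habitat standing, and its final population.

Closure order: Briarlake, Dunmere, Fernhollow, Hollowpine
Last habitat: Ironridge with 73 animals

Round 1: Briarlake=23 Dunmere=14 Fernhollow=14 Hollowpine=12 Ironridge=10 → close Briarlake (overflow 11)
  23÷4 = 5 each, +1 to first 3
Round 2: Dunmere=20 Fernhollow=20 Hollowpine=18 Ironridge=15 → close Dunmere (overflow 11)
  20÷3 = 6 each, +1 to first 2
Round 3: Fernhollow=27 Hollowpine=25 Ironridge=21 → close Fernhollow (overflow 16)
  27÷2 = 13 each, +1 to first 1
Round 4: Hollowpine=39 Ironridge=34 → close Hollowpine (overflow 28)
  39÷1 = 39 each, +1 to first 0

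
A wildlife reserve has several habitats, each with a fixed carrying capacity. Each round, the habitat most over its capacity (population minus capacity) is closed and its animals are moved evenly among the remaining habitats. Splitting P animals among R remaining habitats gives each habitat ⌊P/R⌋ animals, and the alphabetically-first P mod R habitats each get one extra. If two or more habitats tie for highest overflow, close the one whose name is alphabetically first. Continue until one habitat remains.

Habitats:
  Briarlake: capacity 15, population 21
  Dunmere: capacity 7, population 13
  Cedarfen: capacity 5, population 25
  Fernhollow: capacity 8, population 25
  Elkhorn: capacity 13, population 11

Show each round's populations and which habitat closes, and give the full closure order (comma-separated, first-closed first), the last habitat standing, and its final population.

Closure order: Cedarfen, Fernhollow, Briarlake, Dunmere
Last habitat: Elkhorn with 95 animals

Round 1: Briarlake=21 Cedarfen=25 Dunmere=13 Elkhorn=11 Fernhollow=25 → close Cedarfen (overflow 20)
  25÷4 = 6 each, +1 to first 1
Round 2: Briarlake=28 Dunmere=19 Elkhorn=17 Fernhollow=31 → close Fernhollow (overflow 23)
  31÷3 = 10 each, +1 to first 1
Round 3: Briarlake=39 Dunmere=29 Elkhorn=27 → close Briarlake (overflow 24)
  39÷2 = 19 each, +1 to first 1
Round 4: Dunmere=49 Elkhorn=46 → close Dunmere (overflow 42)
  49÷1 = 49 each, +1 to first 0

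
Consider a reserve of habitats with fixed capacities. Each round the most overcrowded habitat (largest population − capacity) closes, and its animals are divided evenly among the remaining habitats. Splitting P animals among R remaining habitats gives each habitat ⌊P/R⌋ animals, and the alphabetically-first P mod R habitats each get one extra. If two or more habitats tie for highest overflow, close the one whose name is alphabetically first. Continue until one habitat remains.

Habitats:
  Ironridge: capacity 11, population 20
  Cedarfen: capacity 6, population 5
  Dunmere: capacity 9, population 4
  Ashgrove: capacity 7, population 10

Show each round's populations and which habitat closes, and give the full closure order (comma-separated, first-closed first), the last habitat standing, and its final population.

Round 1: Ashgrove=10 Cedarfen=5 Dunmere=4 Ironridge=20 → close Ironridge (overflow 9)
  20÷3 = 6 each, +1 to first 2
Round 2: Ashgrove=17 Cedarfen=12 Dunmere=10 → close Ashgrove (overflow 10)
  17÷2 = 8 each, +1 to first 1
Round 3: Cedarfen=21 Dunmere=18 → close Cedarfen (overflow 15)
  21÷1 = 21 each, +1 to first 0

Closure order: Ironridge, Ashgrove, Cedarfen
Last habitat: Dunmere with 39 animals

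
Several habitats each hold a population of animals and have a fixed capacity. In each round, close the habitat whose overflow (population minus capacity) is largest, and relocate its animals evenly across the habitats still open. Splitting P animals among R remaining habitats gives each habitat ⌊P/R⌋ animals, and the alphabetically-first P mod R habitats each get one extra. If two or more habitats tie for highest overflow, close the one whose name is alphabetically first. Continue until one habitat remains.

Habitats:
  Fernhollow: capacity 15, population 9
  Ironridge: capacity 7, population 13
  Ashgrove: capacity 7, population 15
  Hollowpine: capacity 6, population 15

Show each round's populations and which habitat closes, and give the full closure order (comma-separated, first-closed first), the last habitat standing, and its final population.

Round 1: Ashgrove=15 Fernhollow=9 Hollowpine=15 Ironridge=13 → close Hollowpine (overflow 9)
  15÷3 = 5 each, +1 to first 0
Round 2: Ashgrove=20 Fernhollow=14 Ironridge=18 → close Ashgrove (overflow 13)
  20÷2 = 10 each, +1 to first 0
Round 3: Fernhollow=24 Ironridge=28 → close Ironridge (overflow 21)
  28÷1 = 28 each, +1 to first 0

Closure order: Hollowpine, Ashgrove, Ironridge
Last habitat: Fernhollow with 52 animals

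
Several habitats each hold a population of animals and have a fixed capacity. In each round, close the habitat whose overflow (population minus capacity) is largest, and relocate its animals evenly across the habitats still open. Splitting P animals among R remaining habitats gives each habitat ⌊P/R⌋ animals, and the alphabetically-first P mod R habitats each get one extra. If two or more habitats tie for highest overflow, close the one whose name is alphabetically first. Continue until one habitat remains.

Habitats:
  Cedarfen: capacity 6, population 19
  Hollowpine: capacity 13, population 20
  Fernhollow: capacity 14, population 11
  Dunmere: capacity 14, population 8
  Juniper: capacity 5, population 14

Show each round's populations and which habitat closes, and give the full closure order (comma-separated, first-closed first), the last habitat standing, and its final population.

Round 1: Cedarfen=19 Dunmere=8 Fernhollow=11 Hollowpine=20 Juniper=14 → close Cedarfen (overflow 13)
  19÷4 = 4 each, +1 to first 3
Round 2: Dunmere=13 Fernhollow=16 Hollowpine=25 Juniper=18 → close Juniper (overflow 13)
  18÷3 = 6 each, +1 to first 0
Round 3: Dunmere=19 Fernhollow=22 Hollowpine=31 → close Hollowpine (overflow 18)
  31÷2 = 15 each, +1 to first 1
Round 4: Dunmere=35 Fernhollow=37 → close Fernhollow (overflow 23)
  37÷1 = 37 each, +1 to first 0

Closure order: Cedarfen, Juniper, Hollowpine, Fernhollow
Last habitat: Dunmere with 72 animals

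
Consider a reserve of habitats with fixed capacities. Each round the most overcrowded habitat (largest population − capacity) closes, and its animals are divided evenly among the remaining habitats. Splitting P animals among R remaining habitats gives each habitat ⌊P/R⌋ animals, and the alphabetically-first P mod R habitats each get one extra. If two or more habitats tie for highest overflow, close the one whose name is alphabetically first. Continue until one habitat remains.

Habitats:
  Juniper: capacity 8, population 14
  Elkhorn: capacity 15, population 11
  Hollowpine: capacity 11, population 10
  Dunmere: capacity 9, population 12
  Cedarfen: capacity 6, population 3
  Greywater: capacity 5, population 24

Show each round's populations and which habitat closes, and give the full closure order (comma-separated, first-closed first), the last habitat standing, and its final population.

Round 1: Cedarfen=3 Dunmere=12 Elkhorn=11 Greywater=24 Hollowpine=10 Juniper=14 → close Greywater (overflow 19)
  24÷5 = 4 each, +1 to first 4
Round 2: Cedarfen=8 Dunmere=17 Elkhorn=16 Hollowpine=15 Juniper=18 → close Juniper (overflow 10)
  18÷4 = 4 each, +1 to first 2
Round 3: Cedarfen=13 Dunmere=22 Elkhorn=20 Hollowpine=19 → close Dunmere (overflow 13)
  22÷3 = 7 each, +1 to first 1
Round 4: Cedarfen=21 Elkhorn=27 Hollowpine=26 → close Cedarfen (overflow 15)
  21÷2 = 10 each, +1 to first 1
Round 5: Elkhorn=38 Hollowpine=36 → close Hollowpine (overflow 25)
  36÷1 = 36 each, +1 to first 0

Closure order: Greywater, Juniper, Dunmere, Cedarfen, Hollowpine
Last habitat: Elkhorn with 74 animals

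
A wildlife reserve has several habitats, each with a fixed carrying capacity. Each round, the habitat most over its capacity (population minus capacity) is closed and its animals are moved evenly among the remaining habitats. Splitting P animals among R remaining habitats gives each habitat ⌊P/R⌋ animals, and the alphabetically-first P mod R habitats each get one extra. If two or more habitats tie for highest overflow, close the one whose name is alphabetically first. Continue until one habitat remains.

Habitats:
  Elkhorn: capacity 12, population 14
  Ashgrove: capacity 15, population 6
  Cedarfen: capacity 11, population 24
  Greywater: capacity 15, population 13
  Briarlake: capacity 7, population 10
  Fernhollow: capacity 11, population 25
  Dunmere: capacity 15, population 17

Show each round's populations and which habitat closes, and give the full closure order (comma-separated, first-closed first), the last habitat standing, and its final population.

Round 1: Ashgrove=6 Briarlake=10 Cedarfen=24 Dunmere=17 Elkhorn=14 Fernhollow=25 Greywater=13 → close Fernhollow (overflow 14)
  25÷6 = 4 each, +1 to first 1
Round 2: Ashgrove=11 Briarlake=14 Cedarfen=28 Dunmere=21 Elkhorn=18 Greywater=17 → close Cedarfen (overflow 17)
  28÷5 = 5 each, +1 to first 3
Round 3: Ashgrove=17 Briarlake=20 Dunmere=27 Elkhorn=23 Greywater=22 → close Briarlake (overflow 13)
  20÷4 = 5 each, +1 to first 0
Round 4: Ashgrove=22 Dunmere=32 Elkhorn=28 Greywater=27 → close Dunmere (overflow 17)
  32÷3 = 10 each, +1 to first 2
Round 5: Ashgrove=33 Elkhorn=39 Greywater=37 → close Elkhorn (overflow 27)
  39÷2 = 19 each, +1 to first 1
Round 6: Ashgrove=53 Greywater=56 → close Greywater (overflow 41)
  56÷1 = 56 each, +1 to first 0

Closure order: Fernhollow, Cedarfen, Briarlake, Dunmere, Elkhorn, Greywater
Last habitat: Ashgrove with 109 animals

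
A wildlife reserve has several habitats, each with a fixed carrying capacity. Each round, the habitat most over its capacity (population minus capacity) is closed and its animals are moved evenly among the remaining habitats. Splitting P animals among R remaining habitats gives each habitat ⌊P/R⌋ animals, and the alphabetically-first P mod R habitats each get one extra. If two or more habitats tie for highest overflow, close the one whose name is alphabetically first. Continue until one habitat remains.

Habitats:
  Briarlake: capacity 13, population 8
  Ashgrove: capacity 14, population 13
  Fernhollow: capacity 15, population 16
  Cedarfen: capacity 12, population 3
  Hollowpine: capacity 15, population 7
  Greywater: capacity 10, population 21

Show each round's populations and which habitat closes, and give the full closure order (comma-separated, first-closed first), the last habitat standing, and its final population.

Round 1: Ashgrove=13 Briarlake=8 Cedarfen=3 Fernhollow=16 Greywater=21 Hollowpine=7 → close Greywater (overflow 11)
  21÷5 = 4 each, +1 to first 1
Round 2: Ashgrove=18 Briarlake=12 Cedarfen=7 Fernhollow=20 Hollowpine=11 → close Fernhollow (overflow 5)
  20÷4 = 5 each, +1 to first 0
Round 3: Ashgrove=23 Briarlake=17 Cedarfen=12 Hollowpine=16 → close Ashgrove (overflow 9)
  23÷3 = 7 each, +1 to first 2
Round 4: Briarlake=25 Cedarfen=20 Hollowpine=23 → close Briarlake (overflow 12)
  25÷2 = 12 each, +1 to first 1
Round 5: Cedarfen=33 Hollowpine=35 → close Cedarfen (overflow 21)
  33÷1 = 33 each, +1 to first 0

Closure order: Greywater, Fernhollow, Ashgrove, Briarlake, Cedarfen
Last habitat: Hollowpine with 68 animals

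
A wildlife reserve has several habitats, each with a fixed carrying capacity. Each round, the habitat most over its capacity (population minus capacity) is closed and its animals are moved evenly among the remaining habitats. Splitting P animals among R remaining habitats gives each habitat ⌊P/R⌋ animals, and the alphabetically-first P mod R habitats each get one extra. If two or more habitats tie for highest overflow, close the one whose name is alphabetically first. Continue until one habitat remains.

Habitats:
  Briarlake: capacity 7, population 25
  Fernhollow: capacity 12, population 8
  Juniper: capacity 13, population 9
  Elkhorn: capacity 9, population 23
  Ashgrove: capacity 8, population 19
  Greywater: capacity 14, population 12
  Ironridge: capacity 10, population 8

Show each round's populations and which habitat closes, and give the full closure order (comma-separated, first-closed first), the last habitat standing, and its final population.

Closure order: Briarlake, Elkhorn, Ashgrove, Greywater, Fernhollow, Ironridge
Last habitat: Juniper with 104 animals

Round 1: Ashgrove=19 Briarlake=25 Elkhorn=23 Fernhollow=8 Greywater=12 Ironridge=8 Juniper=9 → close Briarlake (overflow 18)
  25÷6 = 4 each, +1 to first 1
Round 2: Ashgrove=24 Elkhorn=27 Fernhollow=12 Greywater=16 Ironridge=12 Juniper=13 → close Elkhorn (overflow 18)
  27÷5 = 5 each, +1 to first 2
Round 3: Ashgrove=30 Fernhollow=18 Greywater=21 Ironridge=17 Juniper=18 → close Ashgrove (overflow 22)
  30÷4 = 7 each, +1 to first 2
Round 4: Fernhollow=26 Greywater=29 Ironridge=24 Juniper=25 → close Greywater (overflow 15)
  29÷3 = 9 each, +1 to first 2
Round 5: Fernhollow=36 Ironridge=34 Juniper=34 → close Fernhollow (overflow 24)
  36÷2 = 18 each, +1 to first 0
Round 6: Ironridge=52 Juniper=52 → close Ironridge (overflow 42)
  52÷1 = 52 each, +1 to first 0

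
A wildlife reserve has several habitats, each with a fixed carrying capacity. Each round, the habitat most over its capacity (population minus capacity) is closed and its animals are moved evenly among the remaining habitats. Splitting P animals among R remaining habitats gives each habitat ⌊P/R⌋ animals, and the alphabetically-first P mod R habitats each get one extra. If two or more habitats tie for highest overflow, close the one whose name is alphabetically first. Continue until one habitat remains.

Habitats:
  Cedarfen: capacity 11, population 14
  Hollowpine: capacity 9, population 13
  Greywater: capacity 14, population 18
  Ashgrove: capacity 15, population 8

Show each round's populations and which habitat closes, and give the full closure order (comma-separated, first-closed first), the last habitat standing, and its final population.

Closure order: Greywater, Hollowpine, Cedarfen
Last habitat: Ashgrove with 53 animals

Round 1: Ashgrove=8 Cedarfen=14 Greywater=18 Hollowpine=13 → close Greywater (overflow 4)
  18÷3 = 6 each, +1 to first 0
Round 2: Ashgrove=14 Cedarfen=20 Hollowpine=19 → close Hollowpine (overflow 10)
  19÷2 = 9 each, +1 to first 1
Round 3: Ashgrove=24 Cedarfen=29 → close Cedarfen (overflow 18)
  29÷1 = 29 each, +1 to first 0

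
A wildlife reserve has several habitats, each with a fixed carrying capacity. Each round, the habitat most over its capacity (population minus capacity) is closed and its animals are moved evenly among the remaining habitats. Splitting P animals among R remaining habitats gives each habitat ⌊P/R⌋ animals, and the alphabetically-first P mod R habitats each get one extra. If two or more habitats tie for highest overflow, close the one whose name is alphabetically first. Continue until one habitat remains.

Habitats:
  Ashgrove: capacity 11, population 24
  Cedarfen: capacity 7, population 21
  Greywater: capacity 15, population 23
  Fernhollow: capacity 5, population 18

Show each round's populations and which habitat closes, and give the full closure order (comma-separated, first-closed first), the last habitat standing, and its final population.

Round 1: Ashgrove=24 Cedarfen=21 Fernhollow=18 Greywater=23 → close Cedarfen (overflow 14)
  21÷3 = 7 each, +1 to first 0
Round 2: Ashgrove=31 Fernhollow=25 Greywater=30 → close Ashgrove (overflow 20)
  31÷2 = 15 each, +1 to first 1
Round 3: Fernhollow=41 Greywater=45 → close Fernhollow (overflow 36)
  41÷1 = 41 each, +1 to first 0

Closure order: Cedarfen, Ashgrove, Fernhollow
Last habitat: Greywater with 86 animals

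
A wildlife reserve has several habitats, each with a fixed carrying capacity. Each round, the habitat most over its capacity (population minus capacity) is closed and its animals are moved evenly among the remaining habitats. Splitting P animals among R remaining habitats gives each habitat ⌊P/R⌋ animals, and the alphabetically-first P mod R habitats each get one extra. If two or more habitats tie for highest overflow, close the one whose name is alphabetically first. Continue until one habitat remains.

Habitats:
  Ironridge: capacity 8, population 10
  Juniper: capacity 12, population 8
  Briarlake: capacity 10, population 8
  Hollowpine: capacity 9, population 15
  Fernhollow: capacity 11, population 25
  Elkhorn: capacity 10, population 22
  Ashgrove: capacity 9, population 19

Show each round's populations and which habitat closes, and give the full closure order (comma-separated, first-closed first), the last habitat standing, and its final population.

Round 1: Ashgrove=19 Briarlake=8 Elkhorn=22 Fernhollow=25 Hollowpine=15 Ironridge=10 Juniper=8 → close Fernhollow (overflow 14)
  25÷6 = 4 each, +1 to first 1
Round 2: Ashgrove=24 Briarlake=12 Elkhorn=26 Hollowpine=19 Ironridge=14 Juniper=12 → close Elkhorn (overflow 16)
  26÷5 = 5 each, +1 to first 1
Round 3: Ashgrove=30 Briarlake=17 Hollowpine=24 Ironridge=19 Juniper=17 → close Ashgrove (overflow 21)
  30÷4 = 7 each, +1 to first 2
Round 4: Briarlake=25 Hollowpine=32 Ironridge=26 Juniper=24 → close Hollowpine (overflow 23)
  32÷3 = 10 each, +1 to first 2
Round 5: Briarlake=36 Ironridge=37 Juniper=34 → close Ironridge (overflow 29)
  37÷2 = 18 each, +1 to first 1
Round 6: Briarlake=55 Juniper=52 → close Briarlake (overflow 45)
  55÷1 = 55 each, +1 to first 0

Closure order: Fernhollow, Elkhorn, Ashgrove, Hollowpine, Ironridge, Briarlake
Last habitat: Juniper with 107 animals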